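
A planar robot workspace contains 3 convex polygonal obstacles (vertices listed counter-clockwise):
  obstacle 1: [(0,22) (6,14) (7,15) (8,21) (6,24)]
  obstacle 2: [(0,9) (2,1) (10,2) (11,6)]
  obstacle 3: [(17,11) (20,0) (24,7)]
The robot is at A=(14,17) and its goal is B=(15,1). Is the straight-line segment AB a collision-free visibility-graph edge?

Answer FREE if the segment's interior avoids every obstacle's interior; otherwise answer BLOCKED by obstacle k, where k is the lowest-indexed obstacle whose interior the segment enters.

FREE

Obstacle 1 [(0,22) (6,14) (7,15) (8,21) (6,24)]:
  edge (0,22)–(6,14): clear
  edge (6,14)–(7,15): clear
  edge (7,15)–(8,21): clear
  edge (8,21)–(6,24): clear
  edge (6,24)–(0,22): clear
  midpoint (29/2,9) outside
  → clear
Obstacle 2 [(0,9) (2,1) (10,2) (11,6)]:
  edge (0,9)–(2,1): clear
  edge (2,1)–(10,2): clear
  edge (10,2)–(11,6): clear
  edge (11,6)–(0,9): clear
  midpoint (29/2,9) outside
  → clear
Obstacle 3 [(17,11) (20,0) (24,7)]:
  edge (17,11)–(20,0): clear
  edge (20,0)–(24,7): clear
  edge (24,7)–(17,11): clear
  midpoint (29/2,9) outside
  → clear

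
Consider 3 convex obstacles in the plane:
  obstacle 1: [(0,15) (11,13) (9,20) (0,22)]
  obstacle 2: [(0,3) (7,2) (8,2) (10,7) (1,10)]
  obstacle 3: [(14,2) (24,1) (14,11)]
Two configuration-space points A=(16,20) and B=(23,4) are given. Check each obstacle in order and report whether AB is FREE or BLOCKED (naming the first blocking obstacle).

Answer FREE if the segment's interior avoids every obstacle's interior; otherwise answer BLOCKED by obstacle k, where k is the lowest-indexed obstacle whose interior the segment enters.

FREE

Obstacle 1 [(0,15) (11,13) (9,20) (0,22)]:
  edge (0,15)–(11,13): clear
  edge (11,13)–(9,20): clear
  edge (9,20)–(0,22): clear
  edge (0,22)–(0,15): clear
  midpoint (39/2,12) outside
  → clear
Obstacle 2 [(0,3) (7,2) (8,2) (10,7) (1,10)]:
  edge (0,3)–(7,2): clear
  edge (7,2)–(8,2): clear
  edge (8,2)–(10,7): clear
  edge (10,7)–(1,10): clear
  edge (1,10)–(0,3): clear
  midpoint (39/2,12) outside
  → clear
Obstacle 3 [(14,2) (24,1) (14,11)]:
  edge (14,2)–(24,1): clear
  edge (24,1)–(14,11): clear
  edge (14,11)–(14,2): clear
  midpoint (39/2,12) outside
  → clear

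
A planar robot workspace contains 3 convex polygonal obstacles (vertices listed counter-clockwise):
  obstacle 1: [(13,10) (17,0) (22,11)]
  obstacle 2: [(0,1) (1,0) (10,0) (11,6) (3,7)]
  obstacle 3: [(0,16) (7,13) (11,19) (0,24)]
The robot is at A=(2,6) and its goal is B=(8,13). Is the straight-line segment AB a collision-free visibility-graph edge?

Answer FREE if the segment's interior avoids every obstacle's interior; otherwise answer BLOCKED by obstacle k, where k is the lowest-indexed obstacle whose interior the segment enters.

FREE

Obstacle 1 [(13,10) (17,0) (22,11)]:
  edge (13,10)–(17,0): clear
  edge (17,0)–(22,11): clear
  edge (22,11)–(13,10): clear
  midpoint (5,19/2) outside
  → clear
Obstacle 2 [(0,1) (1,0) (10,0) (11,6) (3,7)]:
  edge (0,1)–(1,0): clear
  edge (1,0)–(10,0): clear
  edge (10,0)–(11,6): clear
  edge (11,6)–(3,7): clear
  edge (3,7)–(0,1): clear
  midpoint (5,19/2) outside
  → clear
Obstacle 3 [(0,16) (7,13) (11,19) (0,24)]:
  edge (0,16)–(7,13): clear
  edge (7,13)–(11,19): clear
  edge (11,19)–(0,24): clear
  edge (0,24)–(0,16): clear
  midpoint (5,19/2) outside
  → clear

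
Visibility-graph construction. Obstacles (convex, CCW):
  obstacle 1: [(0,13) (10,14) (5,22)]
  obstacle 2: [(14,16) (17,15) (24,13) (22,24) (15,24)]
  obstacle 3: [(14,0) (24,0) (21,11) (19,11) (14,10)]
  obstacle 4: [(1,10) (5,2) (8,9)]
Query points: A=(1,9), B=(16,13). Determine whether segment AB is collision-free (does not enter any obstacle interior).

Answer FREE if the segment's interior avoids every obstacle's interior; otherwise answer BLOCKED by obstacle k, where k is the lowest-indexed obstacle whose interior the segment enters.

BLOCKED by obstacle 4

Obstacle 1 [(0,13) (10,14) (5,22)]:
  edge (0,13)–(10,14): clear
  edge (10,14)–(5,22): clear
  edge (5,22)–(0,13): clear
  midpoint (17/2,11) outside
  → clear
Obstacle 2 [(14,16) (17,15) (24,13) (22,24) (15,24)]:
  edge (14,16)–(17,15): clear
  edge (17,15)–(24,13): clear
  edge (24,13)–(22,24): clear
  edge (22,24)–(15,24): clear
  edge (15,24)–(14,16): clear
  midpoint (17/2,11) outside
  → clear
Obstacle 3 [(14,0) (24,0) (21,11) (19,11) (14,10)]:
  edge (14,0)–(24,0): clear
  edge (24,0)–(21,11): clear
  edge (21,11)–(19,11): clear
  edge (19,11)–(14,10): clear
  edge (14,10)–(14,0): clear
  midpoint (17/2,11) outside
  → clear
Obstacle 4 [(1,10) (5,2) (8,9)]:
  edge (1,10)–(5,2): crosses AB
  edge (5,2)–(8,9): clear
  edge (8,9)–(1,10): crosses AB
  → BLOCKED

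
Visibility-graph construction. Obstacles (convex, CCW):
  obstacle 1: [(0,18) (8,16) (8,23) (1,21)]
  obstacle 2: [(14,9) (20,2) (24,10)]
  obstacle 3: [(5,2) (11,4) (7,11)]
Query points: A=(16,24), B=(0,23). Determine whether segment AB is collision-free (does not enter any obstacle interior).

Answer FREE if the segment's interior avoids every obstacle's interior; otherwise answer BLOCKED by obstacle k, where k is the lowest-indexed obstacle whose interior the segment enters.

FREE

Obstacle 1 [(0,18) (8,16) (8,23) (1,21)]:
  edge (0,18)–(8,16): clear
  edge (8,16)–(8,23): clear
  edge (8,23)–(1,21): clear
  edge (1,21)–(0,18): clear
  midpoint (8,47/2) outside
  → clear
Obstacle 2 [(14,9) (20,2) (24,10)]:
  edge (14,9)–(20,2): clear
  edge (20,2)–(24,10): clear
  edge (24,10)–(14,9): clear
  midpoint (8,47/2) outside
  → clear
Obstacle 3 [(5,2) (11,4) (7,11)]:
  edge (5,2)–(11,4): clear
  edge (11,4)–(7,11): clear
  edge (7,11)–(5,2): clear
  midpoint (8,47/2) outside
  → clear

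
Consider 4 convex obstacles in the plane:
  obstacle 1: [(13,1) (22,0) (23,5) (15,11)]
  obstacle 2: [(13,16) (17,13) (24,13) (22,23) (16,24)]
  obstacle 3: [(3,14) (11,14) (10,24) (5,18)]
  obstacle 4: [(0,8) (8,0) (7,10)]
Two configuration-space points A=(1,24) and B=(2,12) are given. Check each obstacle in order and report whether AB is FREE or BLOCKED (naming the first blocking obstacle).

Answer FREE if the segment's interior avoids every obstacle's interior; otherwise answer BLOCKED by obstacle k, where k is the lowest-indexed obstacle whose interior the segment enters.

FREE

Obstacle 1 [(13,1) (22,0) (23,5) (15,11)]:
  edge (13,1)–(22,0): clear
  edge (22,0)–(23,5): clear
  edge (23,5)–(15,11): clear
  edge (15,11)–(13,1): clear
  midpoint (3/2,18) outside
  → clear
Obstacle 2 [(13,16) (17,13) (24,13) (22,23) (16,24)]:
  edge (13,16)–(17,13): clear
  edge (17,13)–(24,13): clear
  edge (24,13)–(22,23): clear
  edge (22,23)–(16,24): clear
  edge (16,24)–(13,16): clear
  midpoint (3/2,18) outside
  → clear
Obstacle 3 [(3,14) (11,14) (10,24) (5,18)]:
  edge (3,14)–(11,14): clear
  edge (11,14)–(10,24): clear
  edge (10,24)–(5,18): clear
  edge (5,18)–(3,14): clear
  midpoint (3/2,18) outside
  → clear
Obstacle 4 [(0,8) (8,0) (7,10)]:
  edge (0,8)–(8,0): clear
  edge (8,0)–(7,10): clear
  edge (7,10)–(0,8): clear
  midpoint (3/2,18) outside
  → clear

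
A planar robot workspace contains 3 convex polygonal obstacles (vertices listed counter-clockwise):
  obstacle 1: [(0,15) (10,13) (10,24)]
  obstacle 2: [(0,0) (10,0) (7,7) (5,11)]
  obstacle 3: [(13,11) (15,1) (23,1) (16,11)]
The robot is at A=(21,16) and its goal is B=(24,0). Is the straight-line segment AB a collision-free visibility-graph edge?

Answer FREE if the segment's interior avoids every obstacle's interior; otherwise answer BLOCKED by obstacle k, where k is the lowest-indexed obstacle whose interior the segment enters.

FREE

Obstacle 1 [(0,15) (10,13) (10,24)]:
  edge (0,15)–(10,13): clear
  edge (10,13)–(10,24): clear
  edge (10,24)–(0,15): clear
  midpoint (45/2,8) outside
  → clear
Obstacle 2 [(0,0) (10,0) (7,7) (5,11)]:
  edge (0,0)–(10,0): clear
  edge (10,0)–(7,7): clear
  edge (7,7)–(5,11): clear
  edge (5,11)–(0,0): clear
  midpoint (45/2,8) outside
  → clear
Obstacle 3 [(13,11) (15,1) (23,1) (16,11)]:
  edge (13,11)–(15,1): clear
  edge (15,1)–(23,1): clear
  edge (23,1)–(16,11): clear
  edge (16,11)–(13,11): clear
  midpoint (45/2,8) outside
  → clear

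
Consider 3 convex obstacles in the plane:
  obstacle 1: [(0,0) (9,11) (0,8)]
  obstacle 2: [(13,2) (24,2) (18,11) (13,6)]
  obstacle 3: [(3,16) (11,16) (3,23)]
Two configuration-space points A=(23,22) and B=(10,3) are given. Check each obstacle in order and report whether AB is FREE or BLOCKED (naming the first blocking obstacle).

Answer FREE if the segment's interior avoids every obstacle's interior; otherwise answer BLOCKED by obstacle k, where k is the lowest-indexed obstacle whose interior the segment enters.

FREE

Obstacle 1 [(0,0) (9,11) (0,8)]:
  edge (0,0)–(9,11): clear
  edge (9,11)–(0,8): clear
  edge (0,8)–(0,0): clear
  midpoint (33/2,25/2) outside
  → clear
Obstacle 2 [(13,2) (24,2) (18,11) (13,6)]:
  edge (13,2)–(24,2): clear
  edge (24,2)–(18,11): clear
  edge (18,11)–(13,6): clear
  edge (13,6)–(13,2): clear
  midpoint (33/2,25/2) outside
  → clear
Obstacle 3 [(3,16) (11,16) (3,23)]:
  edge (3,16)–(11,16): clear
  edge (11,16)–(3,23): clear
  edge (3,23)–(3,16): clear
  midpoint (33/2,25/2) outside
  → clear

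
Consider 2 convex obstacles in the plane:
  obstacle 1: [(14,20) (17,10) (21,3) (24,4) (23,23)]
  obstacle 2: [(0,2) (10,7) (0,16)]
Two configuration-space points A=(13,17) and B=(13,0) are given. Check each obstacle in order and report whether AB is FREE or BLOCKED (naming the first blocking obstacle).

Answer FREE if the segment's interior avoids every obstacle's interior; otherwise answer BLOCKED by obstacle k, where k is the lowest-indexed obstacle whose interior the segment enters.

FREE

Obstacle 1 [(14,20) (17,10) (21,3) (24,4) (23,23)]:
  edge (14,20)–(17,10): clear
  edge (17,10)–(21,3): clear
  edge (21,3)–(24,4): clear
  edge (24,4)–(23,23): clear
  edge (23,23)–(14,20): clear
  midpoint (13,17/2) outside
  → clear
Obstacle 2 [(0,2) (10,7) (0,16)]:
  edge (0,2)–(10,7): clear
  edge (10,7)–(0,16): clear
  edge (0,16)–(0,2): clear
  midpoint (13,17/2) outside
  → clear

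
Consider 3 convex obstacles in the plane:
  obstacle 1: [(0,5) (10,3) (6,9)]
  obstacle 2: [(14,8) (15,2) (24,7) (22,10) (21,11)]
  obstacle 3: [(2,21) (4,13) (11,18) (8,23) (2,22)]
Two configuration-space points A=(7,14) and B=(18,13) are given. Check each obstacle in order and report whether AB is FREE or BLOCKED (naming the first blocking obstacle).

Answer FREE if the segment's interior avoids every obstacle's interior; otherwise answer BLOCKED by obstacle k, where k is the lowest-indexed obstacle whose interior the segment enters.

Obstacle 1 [(0,5) (10,3) (6,9)]:
  edge (0,5)–(10,3): clear
  edge (10,3)–(6,9): clear
  edge (6,9)–(0,5): clear
  midpoint (25/2,27/2) outside
  → clear
Obstacle 2 [(14,8) (15,2) (24,7) (22,10) (21,11)]:
  edge (14,8)–(15,2): clear
  edge (15,2)–(24,7): clear
  edge (24,7)–(22,10): clear
  edge (22,10)–(21,11): clear
  edge (21,11)–(14,8): clear
  midpoint (25/2,27/2) outside
  → clear
Obstacle 3 [(2,21) (4,13) (11,18) (8,23) (2,22)]:
  edge (2,21)–(4,13): clear
  edge (4,13)–(11,18): clear
  edge (11,18)–(8,23): clear
  edge (8,23)–(2,22): clear
  edge (2,22)–(2,21): clear
  midpoint (25/2,27/2) outside
  → clear

FREE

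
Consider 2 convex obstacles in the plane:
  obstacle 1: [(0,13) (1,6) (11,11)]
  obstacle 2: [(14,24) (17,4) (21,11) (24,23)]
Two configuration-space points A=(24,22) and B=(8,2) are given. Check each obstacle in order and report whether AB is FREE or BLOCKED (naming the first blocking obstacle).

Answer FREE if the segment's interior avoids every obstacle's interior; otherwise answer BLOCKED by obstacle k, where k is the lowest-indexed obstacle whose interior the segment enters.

BLOCKED by obstacle 2

Obstacle 1 [(0,13) (1,6) (11,11)]:
  edge (0,13)–(1,6): clear
  edge (1,6)–(11,11): clear
  edge (11,11)–(0,13): clear
  midpoint (16,12) outside
  → clear
Obstacle 2 [(14,24) (17,4) (21,11) (24,23)]:
  edge (14,24)–(17,4): crosses AB
  edge (17,4)–(21,11): clear
  edge (21,11)–(24,23): crosses AB
  edge (24,23)–(14,24): clear
  → BLOCKED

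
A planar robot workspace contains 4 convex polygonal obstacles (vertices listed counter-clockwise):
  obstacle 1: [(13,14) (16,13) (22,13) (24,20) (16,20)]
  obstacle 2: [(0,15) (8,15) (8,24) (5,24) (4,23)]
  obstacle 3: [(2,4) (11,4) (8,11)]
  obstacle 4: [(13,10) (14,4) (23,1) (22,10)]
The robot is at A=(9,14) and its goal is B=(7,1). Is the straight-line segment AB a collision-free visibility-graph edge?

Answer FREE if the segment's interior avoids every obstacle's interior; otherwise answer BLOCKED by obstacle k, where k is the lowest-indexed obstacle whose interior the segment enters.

Obstacle 1 [(13,14) (16,13) (22,13) (24,20) (16,20)]:
  edge (13,14)–(16,13): clear
  edge (16,13)–(22,13): clear
  edge (22,13)–(24,20): clear
  edge (24,20)–(16,20): clear
  edge (16,20)–(13,14): clear
  midpoint (8,15/2) outside
  → clear
Obstacle 2 [(0,15) (8,15) (8,24) (5,24) (4,23)]:
  edge (0,15)–(8,15): clear
  edge (8,15)–(8,24): clear
  edge (8,24)–(5,24): clear
  edge (5,24)–(4,23): clear
  edge (4,23)–(0,15): clear
  midpoint (8,15/2) outside
  → clear
Obstacle 3 [(2,4) (11,4) (8,11)]:
  edge (2,4)–(11,4): crosses AB
  edge (11,4)–(8,11): crosses AB
  edge (8,11)–(2,4): clear
  → BLOCKED
Obstacle 4 [(13,10) (14,4) (23,1) (22,10)]:
  edge (13,10)–(14,4): clear
  edge (14,4)–(23,1): clear
  edge (23,1)–(22,10): clear
  edge (22,10)–(13,10): clear
  midpoint (8,15/2) outside
  → clear

BLOCKED by obstacle 3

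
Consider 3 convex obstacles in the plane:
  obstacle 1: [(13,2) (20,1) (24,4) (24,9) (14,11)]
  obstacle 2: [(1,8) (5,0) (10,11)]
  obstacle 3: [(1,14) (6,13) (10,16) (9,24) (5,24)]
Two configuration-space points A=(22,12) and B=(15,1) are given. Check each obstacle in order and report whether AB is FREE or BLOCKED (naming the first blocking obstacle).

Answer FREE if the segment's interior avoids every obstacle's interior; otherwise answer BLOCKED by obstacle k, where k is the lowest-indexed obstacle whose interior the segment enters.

BLOCKED by obstacle 1

Obstacle 1 [(13,2) (20,1) (24,4) (24,9) (14,11)]:
  edge (13,2)–(20,1): crosses AB
  edge (20,1)–(24,4): clear
  edge (24,4)–(24,9): clear
  edge (24,9)–(14,11): crosses AB
  edge (14,11)–(13,2): clear
  → BLOCKED
Obstacle 2 [(1,8) (5,0) (10,11)]:
  edge (1,8)–(5,0): clear
  edge (5,0)–(10,11): clear
  edge (10,11)–(1,8): clear
  midpoint (37/2,13/2) outside
  → clear
Obstacle 3 [(1,14) (6,13) (10,16) (9,24) (5,24)]:
  edge (1,14)–(6,13): clear
  edge (6,13)–(10,16): clear
  edge (10,16)–(9,24): clear
  edge (9,24)–(5,24): clear
  edge (5,24)–(1,14): clear
  midpoint (37/2,13/2) outside
  → clear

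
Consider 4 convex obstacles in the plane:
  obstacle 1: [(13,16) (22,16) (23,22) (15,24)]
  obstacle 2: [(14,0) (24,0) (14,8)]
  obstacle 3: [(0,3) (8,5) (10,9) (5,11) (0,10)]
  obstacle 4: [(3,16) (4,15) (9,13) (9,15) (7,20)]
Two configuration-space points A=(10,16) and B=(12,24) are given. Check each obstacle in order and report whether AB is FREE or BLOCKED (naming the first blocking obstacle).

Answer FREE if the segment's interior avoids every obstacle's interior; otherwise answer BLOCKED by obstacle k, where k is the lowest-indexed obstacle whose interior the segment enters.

FREE

Obstacle 1 [(13,16) (22,16) (23,22) (15,24)]:
  edge (13,16)–(22,16): clear
  edge (22,16)–(23,22): clear
  edge (23,22)–(15,24): clear
  edge (15,24)–(13,16): clear
  midpoint (11,20) outside
  → clear
Obstacle 2 [(14,0) (24,0) (14,8)]:
  edge (14,0)–(24,0): clear
  edge (24,0)–(14,8): clear
  edge (14,8)–(14,0): clear
  midpoint (11,20) outside
  → clear
Obstacle 3 [(0,3) (8,5) (10,9) (5,11) (0,10)]:
  edge (0,3)–(8,5): clear
  edge (8,5)–(10,9): clear
  edge (10,9)–(5,11): clear
  edge (5,11)–(0,10): clear
  edge (0,10)–(0,3): clear
  midpoint (11,20) outside
  → clear
Obstacle 4 [(3,16) (4,15) (9,13) (9,15) (7,20)]:
  edge (3,16)–(4,15): clear
  edge (4,15)–(9,13): clear
  edge (9,13)–(9,15): clear
  edge (9,15)–(7,20): clear
  edge (7,20)–(3,16): clear
  midpoint (11,20) outside
  → clear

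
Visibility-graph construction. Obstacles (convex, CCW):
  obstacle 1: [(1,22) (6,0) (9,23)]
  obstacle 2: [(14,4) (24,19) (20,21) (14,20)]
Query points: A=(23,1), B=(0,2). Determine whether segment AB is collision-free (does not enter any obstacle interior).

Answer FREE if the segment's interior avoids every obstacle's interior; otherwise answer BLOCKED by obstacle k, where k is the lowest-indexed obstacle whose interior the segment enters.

BLOCKED by obstacle 1

Obstacle 1 [(1,22) (6,0) (9,23)]:
  edge (1,22)–(6,0): crosses AB
  edge (6,0)–(9,23): crosses AB
  edge (9,23)–(1,22): clear
  → BLOCKED
Obstacle 2 [(14,4) (24,19) (20,21) (14,20)]:
  edge (14,4)–(24,19): clear
  edge (24,19)–(20,21): clear
  edge (20,21)–(14,20): clear
  edge (14,20)–(14,4): clear
  midpoint (23/2,3/2) outside
  → clear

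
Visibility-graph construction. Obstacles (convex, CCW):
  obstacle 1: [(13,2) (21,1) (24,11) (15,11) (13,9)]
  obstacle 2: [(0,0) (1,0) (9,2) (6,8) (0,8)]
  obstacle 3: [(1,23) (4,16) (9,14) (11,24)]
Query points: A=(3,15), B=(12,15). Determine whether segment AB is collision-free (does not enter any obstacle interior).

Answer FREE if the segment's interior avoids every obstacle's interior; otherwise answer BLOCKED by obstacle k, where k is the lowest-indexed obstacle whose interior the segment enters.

Obstacle 1 [(13,2) (21,1) (24,11) (15,11) (13,9)]:
  edge (13,2)–(21,1): clear
  edge (21,1)–(24,11): clear
  edge (24,11)–(15,11): clear
  edge (15,11)–(13,9): clear
  edge (13,9)–(13,2): clear
  midpoint (15/2,15) outside
  → clear
Obstacle 2 [(0,0) (1,0) (9,2) (6,8) (0,8)]:
  edge (0,0)–(1,0): clear
  edge (1,0)–(9,2): clear
  edge (9,2)–(6,8): clear
  edge (6,8)–(0,8): clear
  edge (0,8)–(0,0): clear
  midpoint (15/2,15) outside
  → clear
Obstacle 3 [(1,23) (4,16) (9,14) (11,24)]:
  edge (1,23)–(4,16): clear
  edge (4,16)–(9,14): crosses AB
  edge (9,14)–(11,24): crosses AB
  edge (11,24)–(1,23): clear
  → BLOCKED

BLOCKED by obstacle 3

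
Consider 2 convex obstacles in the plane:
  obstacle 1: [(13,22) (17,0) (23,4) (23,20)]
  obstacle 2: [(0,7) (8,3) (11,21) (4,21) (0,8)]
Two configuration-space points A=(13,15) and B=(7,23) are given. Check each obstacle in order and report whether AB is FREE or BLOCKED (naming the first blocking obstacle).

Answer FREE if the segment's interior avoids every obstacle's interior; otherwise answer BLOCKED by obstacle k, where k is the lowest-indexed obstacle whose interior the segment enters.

Obstacle 1 [(13,22) (17,0) (23,4) (23,20)]:
  edge (13,22)–(17,0): clear
  edge (17,0)–(23,4): clear
  edge (23,4)–(23,20): clear
  edge (23,20)–(13,22): clear
  midpoint (10,19) outside
  → clear
Obstacle 2 [(0,7) (8,3) (11,21) (4,21) (0,8)]:
  edge (0,7)–(8,3): clear
  edge (8,3)–(11,21): crosses AB
  edge (11,21)–(4,21): crosses AB
  edge (4,21)–(0,8): clear
  edge (0,8)–(0,7): clear
  → BLOCKED

BLOCKED by obstacle 2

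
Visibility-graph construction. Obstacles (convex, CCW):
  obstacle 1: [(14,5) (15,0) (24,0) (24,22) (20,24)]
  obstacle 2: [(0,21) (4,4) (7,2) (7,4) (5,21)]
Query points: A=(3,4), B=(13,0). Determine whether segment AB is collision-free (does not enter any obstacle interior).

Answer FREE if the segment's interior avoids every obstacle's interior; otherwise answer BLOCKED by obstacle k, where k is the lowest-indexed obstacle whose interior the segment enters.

Obstacle 1 [(14,5) (15,0) (24,0) (24,22) (20,24)]:
  edge (14,5)–(15,0): clear
  edge (15,0)–(24,0): clear
  edge (24,0)–(24,22): clear
  edge (24,22)–(20,24): clear
  edge (20,24)–(14,5): clear
  midpoint (8,2) outside
  → clear
Obstacle 2 [(0,21) (4,4) (7,2) (7,4) (5,21)]:
  edge (0,21)–(4,4): clear
  edge (4,4)–(7,2): crosses AB
  edge (7,2)–(7,4): crosses AB
  edge (7,4)–(5,21): clear
  edge (5,21)–(0,21): clear
  → BLOCKED

BLOCKED by obstacle 2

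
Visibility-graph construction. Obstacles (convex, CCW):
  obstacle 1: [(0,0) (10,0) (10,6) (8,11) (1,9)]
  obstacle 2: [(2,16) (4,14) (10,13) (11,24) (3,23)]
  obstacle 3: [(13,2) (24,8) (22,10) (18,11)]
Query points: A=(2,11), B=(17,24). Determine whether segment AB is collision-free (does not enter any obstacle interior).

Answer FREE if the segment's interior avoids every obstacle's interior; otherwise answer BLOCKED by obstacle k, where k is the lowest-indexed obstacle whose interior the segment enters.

BLOCKED by obstacle 2

Obstacle 1 [(0,0) (10,0) (10,6) (8,11) (1,9)]:
  edge (0,0)–(10,0): clear
  edge (10,0)–(10,6): clear
  edge (10,6)–(8,11): clear
  edge (8,11)–(1,9): clear
  edge (1,9)–(0,0): clear
  midpoint (19/2,35/2) outside
  → clear
Obstacle 2 [(2,16) (4,14) (10,13) (11,24) (3,23)]:
  edge (2,16)–(4,14): clear
  edge (4,14)–(10,13): crosses AB
  edge (10,13)–(11,24): crosses AB
  edge (11,24)–(3,23): clear
  edge (3,23)–(2,16): clear
  → BLOCKED
Obstacle 3 [(13,2) (24,8) (22,10) (18,11)]:
  edge (13,2)–(24,8): clear
  edge (24,8)–(22,10): clear
  edge (22,10)–(18,11): clear
  edge (18,11)–(13,2): clear
  midpoint (19/2,35/2) outside
  → clear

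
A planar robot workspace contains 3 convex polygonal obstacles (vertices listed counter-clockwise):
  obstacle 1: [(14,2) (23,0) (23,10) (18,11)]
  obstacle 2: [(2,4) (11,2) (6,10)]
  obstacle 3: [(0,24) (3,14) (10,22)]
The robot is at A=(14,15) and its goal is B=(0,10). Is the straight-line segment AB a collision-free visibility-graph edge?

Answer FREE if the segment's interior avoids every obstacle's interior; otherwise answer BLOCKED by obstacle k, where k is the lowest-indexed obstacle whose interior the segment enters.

Obstacle 1 [(14,2) (23,0) (23,10) (18,11)]:
  edge (14,2)–(23,0): clear
  edge (23,0)–(23,10): clear
  edge (23,10)–(18,11): clear
  edge (18,11)–(14,2): clear
  midpoint (7,25/2) outside
  → clear
Obstacle 2 [(2,4) (11,2) (6,10)]:
  edge (2,4)–(11,2): clear
  edge (11,2)–(6,10): clear
  edge (6,10)–(2,4): clear
  midpoint (7,25/2) outside
  → clear
Obstacle 3 [(0,24) (3,14) (10,22)]:
  edge (0,24)–(3,14): clear
  edge (3,14)–(10,22): clear
  edge (10,22)–(0,24): clear
  midpoint (7,25/2) outside
  → clear

FREE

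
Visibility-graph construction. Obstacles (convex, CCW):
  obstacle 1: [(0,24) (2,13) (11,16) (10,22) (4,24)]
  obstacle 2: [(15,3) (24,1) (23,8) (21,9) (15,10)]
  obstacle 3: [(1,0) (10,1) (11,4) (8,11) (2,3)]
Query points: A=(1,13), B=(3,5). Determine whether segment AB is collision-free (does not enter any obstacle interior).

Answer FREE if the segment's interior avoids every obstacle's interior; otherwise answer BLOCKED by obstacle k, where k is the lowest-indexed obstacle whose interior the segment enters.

Obstacle 1 [(0,24) (2,13) (11,16) (10,22) (4,24)]:
  edge (0,24)–(2,13): clear
  edge (2,13)–(11,16): clear
  edge (11,16)–(10,22): clear
  edge (10,22)–(4,24): clear
  edge (4,24)–(0,24): clear
  midpoint (2,9) outside
  → clear
Obstacle 2 [(15,3) (24,1) (23,8) (21,9) (15,10)]:
  edge (15,3)–(24,1): clear
  edge (24,1)–(23,8): clear
  edge (23,8)–(21,9): clear
  edge (21,9)–(15,10): clear
  edge (15,10)–(15,3): clear
  midpoint (2,9) outside
  → clear
Obstacle 3 [(1,0) (10,1) (11,4) (8,11) (2,3)]:
  edge (1,0)–(10,1): clear
  edge (10,1)–(11,4): clear
  edge (11,4)–(8,11): clear
  edge (8,11)–(2,3): clear
  edge (2,3)–(1,0): clear
  midpoint (2,9) outside
  → clear

FREE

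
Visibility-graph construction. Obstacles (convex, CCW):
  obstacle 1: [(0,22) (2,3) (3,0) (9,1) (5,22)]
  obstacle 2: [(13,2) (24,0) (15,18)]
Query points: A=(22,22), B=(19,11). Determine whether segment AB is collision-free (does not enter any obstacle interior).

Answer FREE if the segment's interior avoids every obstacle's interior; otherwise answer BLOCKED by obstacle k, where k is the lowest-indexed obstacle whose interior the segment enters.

FREE

Obstacle 1 [(0,22) (2,3) (3,0) (9,1) (5,22)]:
  edge (0,22)–(2,3): clear
  edge (2,3)–(3,0): clear
  edge (3,0)–(9,1): clear
  edge (9,1)–(5,22): clear
  edge (5,22)–(0,22): clear
  midpoint (41/2,33/2) outside
  → clear
Obstacle 2 [(13,2) (24,0) (15,18)]:
  edge (13,2)–(24,0): clear
  edge (24,0)–(15,18): clear
  edge (15,18)–(13,2): clear
  midpoint (41/2,33/2) outside
  → clear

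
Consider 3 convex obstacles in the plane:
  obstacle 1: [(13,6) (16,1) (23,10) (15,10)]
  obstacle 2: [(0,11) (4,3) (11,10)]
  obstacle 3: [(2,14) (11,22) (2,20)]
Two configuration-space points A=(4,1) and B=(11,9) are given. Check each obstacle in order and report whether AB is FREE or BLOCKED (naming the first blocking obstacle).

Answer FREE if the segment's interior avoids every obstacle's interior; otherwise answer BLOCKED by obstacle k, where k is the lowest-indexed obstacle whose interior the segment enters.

Obstacle 1 [(13,6) (16,1) (23,10) (15,10)]:
  edge (13,6)–(16,1): clear
  edge (16,1)–(23,10): clear
  edge (23,10)–(15,10): clear
  edge (15,10)–(13,6): clear
  midpoint (15/2,5) outside
  → clear
Obstacle 2 [(0,11) (4,3) (11,10)]:
  edge (0,11)–(4,3): clear
  edge (4,3)–(11,10): clear
  edge (11,10)–(0,11): clear
  midpoint (15/2,5) outside
  → clear
Obstacle 3 [(2,14) (11,22) (2,20)]:
  edge (2,14)–(11,22): clear
  edge (11,22)–(2,20): clear
  edge (2,20)–(2,14): clear
  midpoint (15/2,5) outside
  → clear

FREE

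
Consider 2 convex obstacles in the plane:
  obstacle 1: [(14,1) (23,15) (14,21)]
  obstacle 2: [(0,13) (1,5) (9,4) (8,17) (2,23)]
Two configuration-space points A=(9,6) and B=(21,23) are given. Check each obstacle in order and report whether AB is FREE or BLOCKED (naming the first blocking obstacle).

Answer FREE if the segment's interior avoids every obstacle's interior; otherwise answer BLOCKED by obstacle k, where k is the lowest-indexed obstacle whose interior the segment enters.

BLOCKED by obstacle 1

Obstacle 1 [(14,1) (23,15) (14,21)]:
  edge (14,1)–(23,15): clear
  edge (23,15)–(14,21): crosses AB
  edge (14,21)–(14,1): crosses AB
  → BLOCKED
Obstacle 2 [(0,13) (1,5) (9,4) (8,17) (2,23)]:
  edge (0,13)–(1,5): clear
  edge (1,5)–(9,4): clear
  edge (9,4)–(8,17): clear
  edge (8,17)–(2,23): clear
  edge (2,23)–(0,13): clear
  midpoint (15,29/2) outside
  → clear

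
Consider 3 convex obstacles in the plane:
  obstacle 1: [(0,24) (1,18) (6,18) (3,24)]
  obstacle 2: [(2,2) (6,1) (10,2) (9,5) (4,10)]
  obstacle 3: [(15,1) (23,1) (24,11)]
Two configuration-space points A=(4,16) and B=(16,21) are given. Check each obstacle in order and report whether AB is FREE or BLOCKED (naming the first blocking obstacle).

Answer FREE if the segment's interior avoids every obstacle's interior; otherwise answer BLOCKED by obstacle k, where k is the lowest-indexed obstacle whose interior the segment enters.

FREE

Obstacle 1 [(0,24) (1,18) (6,18) (3,24)]:
  edge (0,24)–(1,18): clear
  edge (1,18)–(6,18): clear
  edge (6,18)–(3,24): clear
  edge (3,24)–(0,24): clear
  midpoint (10,37/2) outside
  → clear
Obstacle 2 [(2,2) (6,1) (10,2) (9,5) (4,10)]:
  edge (2,2)–(6,1): clear
  edge (6,1)–(10,2): clear
  edge (10,2)–(9,5): clear
  edge (9,5)–(4,10): clear
  edge (4,10)–(2,2): clear
  midpoint (10,37/2) outside
  → clear
Obstacle 3 [(15,1) (23,1) (24,11)]:
  edge (15,1)–(23,1): clear
  edge (23,1)–(24,11): clear
  edge (24,11)–(15,1): clear
  midpoint (10,37/2) outside
  → clear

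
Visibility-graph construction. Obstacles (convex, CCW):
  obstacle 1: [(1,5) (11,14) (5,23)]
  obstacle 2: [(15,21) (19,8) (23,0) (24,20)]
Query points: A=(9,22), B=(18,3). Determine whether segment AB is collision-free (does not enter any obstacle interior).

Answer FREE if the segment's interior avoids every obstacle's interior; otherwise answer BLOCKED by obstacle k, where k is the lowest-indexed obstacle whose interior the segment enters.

Obstacle 1 [(1,5) (11,14) (5,23)]:
  edge (1,5)–(11,14): clear
  edge (11,14)–(5,23): clear
  edge (5,23)–(1,5): clear
  midpoint (27/2,25/2) outside
  → clear
Obstacle 2 [(15,21) (19,8) (23,0) (24,20)]:
  edge (15,21)–(19,8): clear
  edge (19,8)–(23,0): clear
  edge (23,0)–(24,20): clear
  edge (24,20)–(15,21): clear
  midpoint (27/2,25/2) outside
  → clear

FREE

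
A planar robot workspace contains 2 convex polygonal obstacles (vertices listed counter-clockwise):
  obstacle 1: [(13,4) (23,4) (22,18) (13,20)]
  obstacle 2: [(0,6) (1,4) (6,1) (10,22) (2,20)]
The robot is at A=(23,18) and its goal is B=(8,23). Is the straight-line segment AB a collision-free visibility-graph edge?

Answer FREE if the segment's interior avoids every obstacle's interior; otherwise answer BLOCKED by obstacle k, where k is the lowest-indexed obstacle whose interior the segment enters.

Obstacle 1 [(13,4) (23,4) (22,18) (13,20)]:
  edge (13,4)–(23,4): clear
  edge (23,4)–(22,18): clear
  edge (22,18)–(13,20): clear
  edge (13,20)–(13,4): clear
  midpoint (31/2,41/2) outside
  → clear
Obstacle 2 [(0,6) (1,4) (6,1) (10,22) (2,20)]:
  edge (0,6)–(1,4): clear
  edge (1,4)–(6,1): clear
  edge (6,1)–(10,22): clear
  edge (10,22)–(2,20): clear
  edge (2,20)–(0,6): clear
  midpoint (31/2,41/2) outside
  → clear

FREE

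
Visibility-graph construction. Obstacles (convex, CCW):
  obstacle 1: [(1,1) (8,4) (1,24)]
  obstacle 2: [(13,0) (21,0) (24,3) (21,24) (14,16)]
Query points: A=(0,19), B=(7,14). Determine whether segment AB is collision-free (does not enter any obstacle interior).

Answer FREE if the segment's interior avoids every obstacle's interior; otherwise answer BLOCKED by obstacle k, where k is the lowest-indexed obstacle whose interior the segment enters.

Obstacle 1 [(1,1) (8,4) (1,24)]:
  edge (1,1)–(8,4): clear
  edge (8,4)–(1,24): crosses AB
  edge (1,24)–(1,1): crosses AB
  → BLOCKED
Obstacle 2 [(13,0) (21,0) (24,3) (21,24) (14,16)]:
  edge (13,0)–(21,0): clear
  edge (21,0)–(24,3): clear
  edge (24,3)–(21,24): clear
  edge (21,24)–(14,16): clear
  edge (14,16)–(13,0): clear
  midpoint (7/2,33/2) outside
  → clear

BLOCKED by obstacle 1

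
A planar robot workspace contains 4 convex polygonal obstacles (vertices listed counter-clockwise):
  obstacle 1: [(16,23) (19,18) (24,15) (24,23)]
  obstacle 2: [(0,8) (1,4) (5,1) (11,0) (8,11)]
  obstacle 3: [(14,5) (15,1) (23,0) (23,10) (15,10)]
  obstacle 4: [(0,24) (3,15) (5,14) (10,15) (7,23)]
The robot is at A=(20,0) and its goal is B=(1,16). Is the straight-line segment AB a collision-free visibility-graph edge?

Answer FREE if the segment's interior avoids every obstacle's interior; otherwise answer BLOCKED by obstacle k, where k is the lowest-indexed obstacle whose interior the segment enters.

BLOCKED by obstacle 2

Obstacle 1 [(16,23) (19,18) (24,15) (24,23)]:
  edge (16,23)–(19,18): clear
  edge (19,18)–(24,15): clear
  edge (24,15)–(24,23): clear
  edge (24,23)–(16,23): clear
  midpoint (21/2,8) outside
  → clear
Obstacle 2 [(0,8) (1,4) (5,1) (11,0) (8,11)]:
  edge (0,8)–(1,4): clear
  edge (1,4)–(5,1): clear
  edge (5,1)–(11,0): clear
  edge (11,0)–(8,11): crosses AB
  edge (8,11)–(0,8): crosses AB
  → BLOCKED
Obstacle 3 [(14,5) (15,1) (23,0) (23,10) (15,10)]:
  edge (14,5)–(15,1): clear
  edge (15,1)–(23,0): crosses AB
  edge (23,0)–(23,10): clear
  edge (23,10)–(15,10): clear
  edge (15,10)–(14,5): crosses AB
  → BLOCKED
Obstacle 4 [(0,24) (3,15) (5,14) (10,15) (7,23)]:
  edge (0,24)–(3,15): clear
  edge (3,15)–(5,14): clear
  edge (5,14)–(10,15): clear
  edge (10,15)–(7,23): clear
  edge (7,23)–(0,24): clear
  midpoint (21/2,8) outside
  → clear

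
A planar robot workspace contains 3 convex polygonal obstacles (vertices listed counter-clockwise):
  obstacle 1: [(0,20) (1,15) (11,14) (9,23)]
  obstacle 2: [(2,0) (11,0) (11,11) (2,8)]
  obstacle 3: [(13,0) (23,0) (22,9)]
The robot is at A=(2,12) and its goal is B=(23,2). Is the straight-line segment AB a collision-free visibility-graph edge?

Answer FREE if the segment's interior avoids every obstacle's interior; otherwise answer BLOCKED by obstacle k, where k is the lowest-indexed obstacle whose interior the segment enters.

BLOCKED by obstacle 2

Obstacle 1 [(0,20) (1,15) (11,14) (9,23)]:
  edge (0,20)–(1,15): clear
  edge (1,15)–(11,14): clear
  edge (11,14)–(9,23): clear
  edge (9,23)–(0,20): clear
  midpoint (25/2,7) outside
  → clear
Obstacle 2 [(2,0) (11,0) (11,11) (2,8)]:
  edge (2,0)–(11,0): clear
  edge (11,0)–(11,11): crosses AB
  edge (11,11)–(2,8): crosses AB
  edge (2,8)–(2,0): clear
  → BLOCKED
Obstacle 3 [(13,0) (23,0) (22,9)]:
  edge (13,0)–(23,0): clear
  edge (23,0)–(22,9): crosses AB
  edge (22,9)–(13,0): crosses AB
  → BLOCKED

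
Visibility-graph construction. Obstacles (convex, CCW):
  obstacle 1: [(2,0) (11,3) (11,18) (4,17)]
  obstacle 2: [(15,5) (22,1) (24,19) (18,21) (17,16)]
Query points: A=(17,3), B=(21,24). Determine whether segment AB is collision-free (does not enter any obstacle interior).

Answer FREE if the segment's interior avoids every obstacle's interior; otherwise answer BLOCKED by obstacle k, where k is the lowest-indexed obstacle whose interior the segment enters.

Obstacle 1 [(2,0) (11,3) (11,18) (4,17)]:
  edge (2,0)–(11,3): clear
  edge (11,3)–(11,18): clear
  edge (11,18)–(4,17): clear
  edge (4,17)–(2,0): clear
  midpoint (19,27/2) outside
  → clear
Obstacle 2 [(15,5) (22,1) (24,19) (18,21) (17,16)]:
  edge (15,5)–(22,1): crosses AB
  edge (22,1)–(24,19): clear
  edge (24,19)–(18,21): crosses AB
  edge (18,21)–(17,16): clear
  edge (17,16)–(15,5): clear
  → BLOCKED

BLOCKED by obstacle 2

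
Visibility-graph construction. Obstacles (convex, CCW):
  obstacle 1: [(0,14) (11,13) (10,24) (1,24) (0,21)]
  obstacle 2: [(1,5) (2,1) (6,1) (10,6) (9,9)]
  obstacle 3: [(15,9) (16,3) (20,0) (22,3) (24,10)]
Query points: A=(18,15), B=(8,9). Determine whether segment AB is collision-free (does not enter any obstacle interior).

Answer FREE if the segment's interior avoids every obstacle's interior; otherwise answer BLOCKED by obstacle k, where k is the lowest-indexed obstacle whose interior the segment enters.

Obstacle 1 [(0,14) (11,13) (10,24) (1,24) (0,21)]:
  edge (0,14)–(11,13): clear
  edge (11,13)–(10,24): clear
  edge (10,24)–(1,24): clear
  edge (1,24)–(0,21): clear
  edge (0,21)–(0,14): clear
  midpoint (13,12) outside
  → clear
Obstacle 2 [(1,5) (2,1) (6,1) (10,6) (9,9)]:
  edge (1,5)–(2,1): clear
  edge (2,1)–(6,1): clear
  edge (6,1)–(10,6): clear
  edge (10,6)–(9,9): clear
  edge (9,9)–(1,5): clear
  midpoint (13,12) outside
  → clear
Obstacle 3 [(15,9) (16,3) (20,0) (22,3) (24,10)]:
  edge (15,9)–(16,3): clear
  edge (16,3)–(20,0): clear
  edge (20,0)–(22,3): clear
  edge (22,3)–(24,10): clear
  edge (24,10)–(15,9): clear
  midpoint (13,12) outside
  → clear

FREE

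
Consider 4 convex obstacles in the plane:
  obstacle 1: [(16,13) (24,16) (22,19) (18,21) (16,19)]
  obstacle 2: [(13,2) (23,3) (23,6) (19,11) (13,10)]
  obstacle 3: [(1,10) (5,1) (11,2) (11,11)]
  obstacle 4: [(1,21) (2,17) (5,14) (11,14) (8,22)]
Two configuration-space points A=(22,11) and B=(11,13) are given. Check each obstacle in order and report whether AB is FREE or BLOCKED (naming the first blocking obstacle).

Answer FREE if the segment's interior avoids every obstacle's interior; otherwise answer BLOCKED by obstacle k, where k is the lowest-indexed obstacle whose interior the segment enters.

FREE

Obstacle 1 [(16,13) (24,16) (22,19) (18,21) (16,19)]:
  edge (16,13)–(24,16): clear
  edge (24,16)–(22,19): clear
  edge (22,19)–(18,21): clear
  edge (18,21)–(16,19): clear
  edge (16,19)–(16,13): clear
  midpoint (33/2,12) outside
  → clear
Obstacle 2 [(13,2) (23,3) (23,6) (19,11) (13,10)]:
  edge (13,2)–(23,3): clear
  edge (23,3)–(23,6): clear
  edge (23,6)–(19,11): clear
  edge (19,11)–(13,10): clear
  edge (13,10)–(13,2): clear
  midpoint (33/2,12) outside
  → clear
Obstacle 3 [(1,10) (5,1) (11,2) (11,11)]:
  edge (1,10)–(5,1): clear
  edge (5,1)–(11,2): clear
  edge (11,2)–(11,11): clear
  edge (11,11)–(1,10): clear
  midpoint (33/2,12) outside
  → clear
Obstacle 4 [(1,21) (2,17) (5,14) (11,14) (8,22)]:
  edge (1,21)–(2,17): clear
  edge (2,17)–(5,14): clear
  edge (5,14)–(11,14): clear
  edge (11,14)–(8,22): clear
  edge (8,22)–(1,21): clear
  midpoint (33/2,12) outside
  → clear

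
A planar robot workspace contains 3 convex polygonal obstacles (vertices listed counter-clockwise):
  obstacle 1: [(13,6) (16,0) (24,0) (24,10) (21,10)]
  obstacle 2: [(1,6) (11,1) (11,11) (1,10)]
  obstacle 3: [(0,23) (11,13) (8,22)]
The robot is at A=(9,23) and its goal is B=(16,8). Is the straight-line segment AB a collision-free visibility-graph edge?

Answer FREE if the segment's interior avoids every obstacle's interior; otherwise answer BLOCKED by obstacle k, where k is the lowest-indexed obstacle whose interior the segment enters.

Obstacle 1 [(13,6) (16,0) (24,0) (24,10) (21,10)]:
  edge (13,6)–(16,0): clear
  edge (16,0)–(24,0): clear
  edge (24,0)–(24,10): clear
  edge (24,10)–(21,10): clear
  edge (21,10)–(13,6): clear
  midpoint (25/2,31/2) outside
  → clear
Obstacle 2 [(1,6) (11,1) (11,11) (1,10)]:
  edge (1,6)–(11,1): clear
  edge (11,1)–(11,11): clear
  edge (11,11)–(1,10): clear
  edge (1,10)–(1,6): clear
  midpoint (25/2,31/2) outside
  → clear
Obstacle 3 [(0,23) (11,13) (8,22)]:
  edge (0,23)–(11,13): clear
  edge (11,13)–(8,22): clear
  edge (8,22)–(0,23): clear
  midpoint (25/2,31/2) outside
  → clear

FREE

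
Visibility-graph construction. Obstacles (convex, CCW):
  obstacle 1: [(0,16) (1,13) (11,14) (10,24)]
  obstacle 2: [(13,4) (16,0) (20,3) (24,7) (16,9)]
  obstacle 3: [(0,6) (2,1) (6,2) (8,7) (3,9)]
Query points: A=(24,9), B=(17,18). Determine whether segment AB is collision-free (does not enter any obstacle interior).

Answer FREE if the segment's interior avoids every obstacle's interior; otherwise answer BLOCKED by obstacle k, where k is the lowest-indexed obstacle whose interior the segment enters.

FREE

Obstacle 1 [(0,16) (1,13) (11,14) (10,24)]:
  edge (0,16)–(1,13): clear
  edge (1,13)–(11,14): clear
  edge (11,14)–(10,24): clear
  edge (10,24)–(0,16): clear
  midpoint (41/2,27/2) outside
  → clear
Obstacle 2 [(13,4) (16,0) (20,3) (24,7) (16,9)]:
  edge (13,4)–(16,0): clear
  edge (16,0)–(20,3): clear
  edge (20,3)–(24,7): clear
  edge (24,7)–(16,9): clear
  edge (16,9)–(13,4): clear
  midpoint (41/2,27/2) outside
  → clear
Obstacle 3 [(0,6) (2,1) (6,2) (8,7) (3,9)]:
  edge (0,6)–(2,1): clear
  edge (2,1)–(6,2): clear
  edge (6,2)–(8,7): clear
  edge (8,7)–(3,9): clear
  edge (3,9)–(0,6): clear
  midpoint (41/2,27/2) outside
  → clear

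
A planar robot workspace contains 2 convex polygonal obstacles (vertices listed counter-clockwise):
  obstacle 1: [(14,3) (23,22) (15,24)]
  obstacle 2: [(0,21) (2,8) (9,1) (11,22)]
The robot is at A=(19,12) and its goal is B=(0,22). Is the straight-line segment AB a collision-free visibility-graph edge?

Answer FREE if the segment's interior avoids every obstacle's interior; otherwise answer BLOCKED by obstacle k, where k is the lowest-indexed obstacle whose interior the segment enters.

BLOCKED by obstacle 1

Obstacle 1 [(14,3) (23,22) (15,24)]:
  edge (14,3)–(23,22): crosses AB
  edge (23,22)–(15,24): clear
  edge (15,24)–(14,3): crosses AB
  → BLOCKED
Obstacle 2 [(0,21) (2,8) (9,1) (11,22)]:
  edge (0,21)–(2,8): clear
  edge (2,8)–(9,1): clear
  edge (9,1)–(11,22): crosses AB
  edge (11,22)–(0,21): crosses AB
  → BLOCKED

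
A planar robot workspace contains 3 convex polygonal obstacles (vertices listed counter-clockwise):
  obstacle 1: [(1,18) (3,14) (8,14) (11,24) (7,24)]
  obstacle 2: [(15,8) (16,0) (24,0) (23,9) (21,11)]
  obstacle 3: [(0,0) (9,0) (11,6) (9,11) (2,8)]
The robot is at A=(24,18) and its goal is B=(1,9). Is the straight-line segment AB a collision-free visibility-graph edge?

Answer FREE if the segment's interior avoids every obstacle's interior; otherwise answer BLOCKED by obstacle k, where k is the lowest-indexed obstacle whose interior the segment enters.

FREE

Obstacle 1 [(1,18) (3,14) (8,14) (11,24) (7,24)]:
  edge (1,18)–(3,14): clear
  edge (3,14)–(8,14): clear
  edge (8,14)–(11,24): clear
  edge (11,24)–(7,24): clear
  edge (7,24)–(1,18): clear
  midpoint (25/2,27/2) outside
  → clear
Obstacle 2 [(15,8) (16,0) (24,0) (23,9) (21,11)]:
  edge (15,8)–(16,0): clear
  edge (16,0)–(24,0): clear
  edge (24,0)–(23,9): clear
  edge (23,9)–(21,11): clear
  edge (21,11)–(15,8): clear
  midpoint (25/2,27/2) outside
  → clear
Obstacle 3 [(0,0) (9,0) (11,6) (9,11) (2,8)]:
  edge (0,0)–(9,0): clear
  edge (9,0)–(11,6): clear
  edge (11,6)–(9,11): clear
  edge (9,11)–(2,8): clear
  edge (2,8)–(0,0): clear
  midpoint (25/2,27/2) outside
  → clear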